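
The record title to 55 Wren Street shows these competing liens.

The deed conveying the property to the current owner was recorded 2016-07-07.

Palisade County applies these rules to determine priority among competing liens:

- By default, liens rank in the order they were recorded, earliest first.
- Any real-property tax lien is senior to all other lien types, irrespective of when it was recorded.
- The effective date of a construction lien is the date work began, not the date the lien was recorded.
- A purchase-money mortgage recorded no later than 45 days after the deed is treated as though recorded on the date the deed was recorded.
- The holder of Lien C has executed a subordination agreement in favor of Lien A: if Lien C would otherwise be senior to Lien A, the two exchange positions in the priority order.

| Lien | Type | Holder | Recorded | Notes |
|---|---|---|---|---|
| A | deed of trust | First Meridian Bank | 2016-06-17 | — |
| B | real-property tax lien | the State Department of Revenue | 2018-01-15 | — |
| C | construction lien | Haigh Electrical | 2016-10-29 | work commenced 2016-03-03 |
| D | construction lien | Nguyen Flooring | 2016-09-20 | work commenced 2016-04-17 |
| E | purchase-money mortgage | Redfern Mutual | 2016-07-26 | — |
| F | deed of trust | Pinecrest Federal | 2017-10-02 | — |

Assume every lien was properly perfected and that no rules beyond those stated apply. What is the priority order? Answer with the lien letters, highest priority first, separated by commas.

Adjusting effective dates: C relates back to 2016-03-03 (work commenced); D is treated as recorded 2016-04-17, the work-commencement date; E's effective date is the deed date, 2016-07-07.
As a real-property tax lien, B is senior to every other lien.
The other liens, earliest effective date first: C (2016-03-03), D (2016-04-17), A (2016-06-17), E (2016-07-07), F (2017-10-02).
C is senior to A before the subordination, so the two trade places.

B, A, D, C, E, F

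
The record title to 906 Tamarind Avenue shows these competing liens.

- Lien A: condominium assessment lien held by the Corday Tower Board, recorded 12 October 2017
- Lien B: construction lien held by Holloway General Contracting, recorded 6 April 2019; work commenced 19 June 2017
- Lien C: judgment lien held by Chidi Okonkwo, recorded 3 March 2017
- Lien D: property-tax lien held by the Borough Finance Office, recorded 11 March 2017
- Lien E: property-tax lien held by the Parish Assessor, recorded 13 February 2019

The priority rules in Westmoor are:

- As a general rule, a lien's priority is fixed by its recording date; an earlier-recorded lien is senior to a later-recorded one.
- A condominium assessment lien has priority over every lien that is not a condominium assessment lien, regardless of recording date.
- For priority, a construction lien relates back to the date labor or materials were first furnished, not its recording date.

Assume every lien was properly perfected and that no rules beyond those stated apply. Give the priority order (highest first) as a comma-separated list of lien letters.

A, C, D, B, E

Adjusting effective dates: B's effective date is 19 June 2017, when work began.
A is a condominium assessment lien, so it outranks all other liens regardless of date.
The other liens, earliest effective date first: C (3 March 2017), D (11 March 2017), B (19 June 2017), E (13 February 2019).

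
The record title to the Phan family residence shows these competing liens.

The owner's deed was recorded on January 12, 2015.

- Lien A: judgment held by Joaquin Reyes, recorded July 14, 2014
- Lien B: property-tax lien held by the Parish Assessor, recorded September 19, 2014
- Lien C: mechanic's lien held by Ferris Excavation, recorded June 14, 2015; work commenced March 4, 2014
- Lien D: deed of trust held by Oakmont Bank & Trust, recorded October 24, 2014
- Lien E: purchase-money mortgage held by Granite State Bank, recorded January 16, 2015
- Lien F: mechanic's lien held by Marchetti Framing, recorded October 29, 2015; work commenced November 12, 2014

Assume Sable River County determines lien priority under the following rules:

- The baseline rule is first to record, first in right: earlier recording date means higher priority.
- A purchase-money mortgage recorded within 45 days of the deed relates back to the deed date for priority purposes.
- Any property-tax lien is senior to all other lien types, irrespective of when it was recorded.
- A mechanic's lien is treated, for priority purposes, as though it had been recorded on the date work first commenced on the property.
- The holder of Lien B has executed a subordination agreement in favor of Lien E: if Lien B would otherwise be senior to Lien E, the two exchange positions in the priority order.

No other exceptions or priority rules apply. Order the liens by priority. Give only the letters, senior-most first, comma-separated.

E, C, A, D, F, B

Adjusting effective dates: C relates back to March 4, 2014 (work commenced); E was recorded within the 45-day window, so its effective date is the deed date January 12, 2015; F is treated as recorded November 12, 2014, the work-commencement date.
As a property-tax lien, B is senior to every other lien.
Remaining liens by effective date: C (March 4, 2014), A (July 14, 2014), D (October 24, 2014), F (November 12, 2014), E (January 12, 2015).
B would otherwise be senior to E, so under the subordination agreement B and E exchange positions.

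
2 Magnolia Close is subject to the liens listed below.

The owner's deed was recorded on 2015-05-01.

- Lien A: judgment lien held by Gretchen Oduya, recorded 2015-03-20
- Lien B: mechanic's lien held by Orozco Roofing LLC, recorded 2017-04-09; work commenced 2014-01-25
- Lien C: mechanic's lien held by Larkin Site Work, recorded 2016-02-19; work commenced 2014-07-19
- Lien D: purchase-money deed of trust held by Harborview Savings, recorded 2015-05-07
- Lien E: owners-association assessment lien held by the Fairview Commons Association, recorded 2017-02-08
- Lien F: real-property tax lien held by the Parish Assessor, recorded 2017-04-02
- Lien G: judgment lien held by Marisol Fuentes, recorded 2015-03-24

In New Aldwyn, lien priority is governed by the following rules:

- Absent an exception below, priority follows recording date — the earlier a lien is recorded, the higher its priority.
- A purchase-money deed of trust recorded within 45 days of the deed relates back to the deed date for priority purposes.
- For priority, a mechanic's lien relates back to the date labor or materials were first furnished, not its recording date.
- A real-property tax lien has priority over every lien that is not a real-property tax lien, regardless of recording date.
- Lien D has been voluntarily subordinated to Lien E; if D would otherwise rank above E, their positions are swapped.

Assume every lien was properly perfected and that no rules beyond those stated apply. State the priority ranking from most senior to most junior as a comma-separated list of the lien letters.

Adjusting effective dates: B is treated as recorded 2014-01-25, the work-commencement date; C's effective date is 2014-07-19, when work began; D was recorded within the 45-day window, so its effective date is the deed date 2015-05-01.
As a real-property tax lien, F is senior to every other lien.
Ordering the rest by effective date: B (2014-01-25), C (2014-07-19), A (2015-03-20), G (2015-03-24), D (2015-05-01), E (2017-02-08).
D is senior to E before the subordination, so the two trade places.

F, B, C, A, G, E, D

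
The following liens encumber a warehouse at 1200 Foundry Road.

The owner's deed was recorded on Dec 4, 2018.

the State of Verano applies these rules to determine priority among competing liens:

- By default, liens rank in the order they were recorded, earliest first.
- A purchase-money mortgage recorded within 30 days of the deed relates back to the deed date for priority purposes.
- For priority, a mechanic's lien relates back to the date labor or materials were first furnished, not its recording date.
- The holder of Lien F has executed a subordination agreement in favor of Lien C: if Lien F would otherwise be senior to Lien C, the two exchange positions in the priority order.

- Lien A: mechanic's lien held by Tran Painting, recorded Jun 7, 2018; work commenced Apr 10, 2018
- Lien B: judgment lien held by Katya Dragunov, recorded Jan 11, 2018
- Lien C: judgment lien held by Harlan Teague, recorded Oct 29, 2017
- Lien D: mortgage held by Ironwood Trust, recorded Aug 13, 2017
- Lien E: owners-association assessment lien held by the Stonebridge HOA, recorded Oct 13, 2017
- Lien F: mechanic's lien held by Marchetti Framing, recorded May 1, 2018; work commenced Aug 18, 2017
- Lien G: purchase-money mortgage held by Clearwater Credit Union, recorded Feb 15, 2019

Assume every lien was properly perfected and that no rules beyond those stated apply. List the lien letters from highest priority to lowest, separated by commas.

D, C, E, F, B, A, G

Effective dates: A's effective date is Apr 10, 2018, when work began; F's effective date is Aug 18, 2017, when work began; G was recorded 73 days after the deed — beyond 30 days — so no relation-back applies.
Ordering by effective date: D (Aug 13, 2017), F (Aug 18, 2017), E (Oct 13, 2017), C (Oct 29, 2017), B (Jan 11, 2018), A (Apr 10, 2018), G (Feb 15, 2019).
F would otherwise be senior to C, so under the subordination agreement F and C exchange positions.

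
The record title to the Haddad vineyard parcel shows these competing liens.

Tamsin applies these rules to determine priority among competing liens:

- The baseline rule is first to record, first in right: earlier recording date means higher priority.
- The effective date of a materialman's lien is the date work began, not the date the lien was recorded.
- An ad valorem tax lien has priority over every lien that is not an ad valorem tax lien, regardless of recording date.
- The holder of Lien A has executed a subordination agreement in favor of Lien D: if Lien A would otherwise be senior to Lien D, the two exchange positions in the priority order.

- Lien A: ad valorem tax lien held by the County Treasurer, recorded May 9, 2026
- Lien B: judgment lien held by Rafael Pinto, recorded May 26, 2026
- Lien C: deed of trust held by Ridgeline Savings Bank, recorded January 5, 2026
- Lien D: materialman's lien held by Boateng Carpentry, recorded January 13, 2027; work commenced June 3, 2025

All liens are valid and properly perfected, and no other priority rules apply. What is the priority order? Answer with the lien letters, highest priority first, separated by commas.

D, A, C, B

Effective dates after the stated exceptions: D is treated as recorded June 3, 2025, the work-commencement date.
A is an ad valorem tax lien, so it outranks all other liens regardless of date.
Remaining liens by effective date: D (June 3, 2025), C (January 5, 2026), B (May 26, 2026).
A would otherwise be senior to D, so under the subordination agreement A and D exchange positions.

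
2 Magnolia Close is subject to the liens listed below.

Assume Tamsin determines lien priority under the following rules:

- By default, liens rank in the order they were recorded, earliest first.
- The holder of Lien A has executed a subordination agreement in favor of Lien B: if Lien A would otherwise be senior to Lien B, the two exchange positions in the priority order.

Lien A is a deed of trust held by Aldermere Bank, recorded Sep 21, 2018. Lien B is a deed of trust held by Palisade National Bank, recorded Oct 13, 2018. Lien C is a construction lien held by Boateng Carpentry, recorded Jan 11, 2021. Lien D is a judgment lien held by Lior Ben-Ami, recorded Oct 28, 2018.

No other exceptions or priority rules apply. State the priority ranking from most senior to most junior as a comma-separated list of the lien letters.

Ordering by effective date: A (Sep 21, 2018), B (Oct 13, 2018), D (Oct 28, 2018), C (Jan 11, 2021).
A would otherwise be senior to B, so under the subordination agreement A and B exchange positions.

B, A, D, C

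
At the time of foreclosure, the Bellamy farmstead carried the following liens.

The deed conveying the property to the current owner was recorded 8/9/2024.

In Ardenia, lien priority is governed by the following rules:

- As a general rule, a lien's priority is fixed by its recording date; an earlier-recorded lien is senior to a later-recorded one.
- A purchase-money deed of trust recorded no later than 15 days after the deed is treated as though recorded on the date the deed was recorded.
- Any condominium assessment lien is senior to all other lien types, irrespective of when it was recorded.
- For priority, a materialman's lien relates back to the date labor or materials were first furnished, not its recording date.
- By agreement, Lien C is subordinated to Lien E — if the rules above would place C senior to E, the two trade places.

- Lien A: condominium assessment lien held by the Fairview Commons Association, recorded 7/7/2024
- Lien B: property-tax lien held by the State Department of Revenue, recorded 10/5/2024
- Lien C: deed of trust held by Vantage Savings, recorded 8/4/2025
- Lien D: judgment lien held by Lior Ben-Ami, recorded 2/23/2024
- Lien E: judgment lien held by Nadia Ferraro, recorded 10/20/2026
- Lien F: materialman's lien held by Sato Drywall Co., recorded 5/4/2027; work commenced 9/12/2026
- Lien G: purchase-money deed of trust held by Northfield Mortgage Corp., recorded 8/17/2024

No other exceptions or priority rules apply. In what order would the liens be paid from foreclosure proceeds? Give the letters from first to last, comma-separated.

First, effective dates: F is treated as recorded 9/12/2026, the work-commencement date; G's effective date is the deed date, 8/9/2024.
A, as a condominium assessment lien, has superpriority and ranks first.
Remaining liens by effective date: D (2/23/2024), G (8/9/2024), B (10/5/2024), C (8/4/2025), F (9/12/2026), E (10/20/2026).
Because C would otherwise rank above E, the subordination swaps them.

A, D, G, B, E, F, C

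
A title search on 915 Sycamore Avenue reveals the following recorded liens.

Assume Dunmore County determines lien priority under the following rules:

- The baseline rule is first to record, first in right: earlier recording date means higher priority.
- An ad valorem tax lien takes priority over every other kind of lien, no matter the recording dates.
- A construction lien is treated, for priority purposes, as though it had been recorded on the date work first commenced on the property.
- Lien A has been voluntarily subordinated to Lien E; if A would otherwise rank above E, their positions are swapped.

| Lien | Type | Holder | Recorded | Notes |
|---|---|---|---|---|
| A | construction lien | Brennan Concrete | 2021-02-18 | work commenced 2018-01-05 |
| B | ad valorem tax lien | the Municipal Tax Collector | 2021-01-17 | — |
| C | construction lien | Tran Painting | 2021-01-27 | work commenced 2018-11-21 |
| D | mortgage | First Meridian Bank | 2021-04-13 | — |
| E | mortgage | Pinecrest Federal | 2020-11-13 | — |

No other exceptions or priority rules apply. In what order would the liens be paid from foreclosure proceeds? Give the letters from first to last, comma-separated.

Adjusting effective dates: A is treated as recorded 2018-01-05, the work-commencement date; C is treated as recorded 2018-11-21, the work-commencement date.
As an ad valorem tax lien, B is senior to every other lien.
Remaining liens by effective date: A (2018-01-05), C (2018-11-21), E (2020-11-13), D (2021-04-13).
A is senior to E before the subordination, so the two trade places.

B, E, C, A, D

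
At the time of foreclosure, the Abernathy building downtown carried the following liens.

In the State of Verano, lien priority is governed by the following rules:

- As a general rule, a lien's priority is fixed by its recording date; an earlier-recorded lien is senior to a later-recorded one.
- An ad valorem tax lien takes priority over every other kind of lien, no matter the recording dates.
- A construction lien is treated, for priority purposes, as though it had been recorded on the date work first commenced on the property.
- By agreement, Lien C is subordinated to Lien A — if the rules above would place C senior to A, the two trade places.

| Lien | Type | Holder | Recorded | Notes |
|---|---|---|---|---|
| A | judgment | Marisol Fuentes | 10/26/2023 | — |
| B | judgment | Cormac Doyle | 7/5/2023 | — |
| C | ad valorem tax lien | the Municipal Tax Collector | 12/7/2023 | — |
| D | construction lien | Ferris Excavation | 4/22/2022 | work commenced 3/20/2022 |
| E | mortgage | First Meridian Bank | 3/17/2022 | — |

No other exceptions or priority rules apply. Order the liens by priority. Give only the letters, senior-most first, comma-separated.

A, E, D, B, C

Adjusting effective dates: D's effective date is 3/20/2022, when work began.
C, as an ad valorem tax lien, has superpriority and ranks first.
The other liens, earliest effective date first: E (3/17/2022), D (3/20/2022), B (7/5/2023), A (10/26/2023).
C would otherwise be senior to A, so under the subordination agreement C and A exchange positions.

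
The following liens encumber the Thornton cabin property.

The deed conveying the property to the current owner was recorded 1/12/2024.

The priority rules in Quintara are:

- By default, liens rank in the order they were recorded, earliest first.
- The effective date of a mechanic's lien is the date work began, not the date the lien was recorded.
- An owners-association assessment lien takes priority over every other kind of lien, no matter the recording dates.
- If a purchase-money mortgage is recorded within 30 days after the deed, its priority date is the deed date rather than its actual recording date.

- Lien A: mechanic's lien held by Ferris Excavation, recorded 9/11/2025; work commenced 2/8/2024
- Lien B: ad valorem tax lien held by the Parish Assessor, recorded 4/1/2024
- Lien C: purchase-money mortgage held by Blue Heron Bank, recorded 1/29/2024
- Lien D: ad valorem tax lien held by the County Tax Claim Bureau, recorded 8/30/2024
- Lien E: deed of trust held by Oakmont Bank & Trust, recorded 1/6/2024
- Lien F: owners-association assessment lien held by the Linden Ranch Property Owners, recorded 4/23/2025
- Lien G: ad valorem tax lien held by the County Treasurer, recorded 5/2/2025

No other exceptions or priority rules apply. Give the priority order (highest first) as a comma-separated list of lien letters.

Effective dates after the stated exceptions: A relates back to 2/8/2024 (work commenced); C relates back to the deed date 1/12/2024.
F is an owners-association assessment lien and takes priority over every other lien.
Ordering the rest by effective date: E (1/6/2024), C (1/12/2024), A (2/8/2024), B (4/1/2024), D (8/30/2024), G (5/2/2025).

F, E, C, A, B, D, G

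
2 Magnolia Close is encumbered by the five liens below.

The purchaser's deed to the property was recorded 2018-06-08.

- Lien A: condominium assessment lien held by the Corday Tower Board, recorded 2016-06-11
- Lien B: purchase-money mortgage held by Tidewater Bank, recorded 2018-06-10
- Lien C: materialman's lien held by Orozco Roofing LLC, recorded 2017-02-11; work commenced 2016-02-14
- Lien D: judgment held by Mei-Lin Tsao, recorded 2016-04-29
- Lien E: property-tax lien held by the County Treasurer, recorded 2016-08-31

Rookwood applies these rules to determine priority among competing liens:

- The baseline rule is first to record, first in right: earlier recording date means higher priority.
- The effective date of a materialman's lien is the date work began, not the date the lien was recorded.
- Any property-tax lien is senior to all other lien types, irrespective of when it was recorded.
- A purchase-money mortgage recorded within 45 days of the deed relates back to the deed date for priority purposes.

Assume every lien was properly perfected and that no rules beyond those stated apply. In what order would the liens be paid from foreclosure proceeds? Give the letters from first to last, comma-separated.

Effective dates after the stated exceptions: B relates back to the deed date 2018-06-08; C is treated as recorded 2016-02-14, the work-commencement date.
E is a property-tax lien, so it outranks all other liens regardless of date.
The other liens, earliest effective date first: C (2016-02-14), D (2016-04-29), A (2016-06-11), B (2018-06-08).

E, C, D, A, B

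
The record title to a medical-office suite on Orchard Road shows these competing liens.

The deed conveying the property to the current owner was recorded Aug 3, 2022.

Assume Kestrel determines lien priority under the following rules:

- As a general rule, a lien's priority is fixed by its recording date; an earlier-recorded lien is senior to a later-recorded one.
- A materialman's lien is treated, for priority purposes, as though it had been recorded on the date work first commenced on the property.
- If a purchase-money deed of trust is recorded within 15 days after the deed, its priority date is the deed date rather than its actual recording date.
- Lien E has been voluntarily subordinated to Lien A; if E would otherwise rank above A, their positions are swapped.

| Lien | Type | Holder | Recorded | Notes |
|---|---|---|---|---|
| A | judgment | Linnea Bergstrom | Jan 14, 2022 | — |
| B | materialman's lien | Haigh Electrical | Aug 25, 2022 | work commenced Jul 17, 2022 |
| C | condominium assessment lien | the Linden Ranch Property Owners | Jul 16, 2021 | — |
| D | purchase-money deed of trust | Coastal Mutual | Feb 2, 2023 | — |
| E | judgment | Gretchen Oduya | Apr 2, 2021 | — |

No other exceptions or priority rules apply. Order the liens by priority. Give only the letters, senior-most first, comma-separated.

Effective dates: B's effective date is Jul 17, 2022, when work began; D missed the 15-day window (183 days after the deed), so its recording date stands.
Ordering by effective date: E (Apr 2, 2021), C (Jul 16, 2021), A (Jan 14, 2022), B (Jul 17, 2022), D (Feb 2, 2023).
E is senior to A before the subordination, so the two trade places.

A, C, E, B, D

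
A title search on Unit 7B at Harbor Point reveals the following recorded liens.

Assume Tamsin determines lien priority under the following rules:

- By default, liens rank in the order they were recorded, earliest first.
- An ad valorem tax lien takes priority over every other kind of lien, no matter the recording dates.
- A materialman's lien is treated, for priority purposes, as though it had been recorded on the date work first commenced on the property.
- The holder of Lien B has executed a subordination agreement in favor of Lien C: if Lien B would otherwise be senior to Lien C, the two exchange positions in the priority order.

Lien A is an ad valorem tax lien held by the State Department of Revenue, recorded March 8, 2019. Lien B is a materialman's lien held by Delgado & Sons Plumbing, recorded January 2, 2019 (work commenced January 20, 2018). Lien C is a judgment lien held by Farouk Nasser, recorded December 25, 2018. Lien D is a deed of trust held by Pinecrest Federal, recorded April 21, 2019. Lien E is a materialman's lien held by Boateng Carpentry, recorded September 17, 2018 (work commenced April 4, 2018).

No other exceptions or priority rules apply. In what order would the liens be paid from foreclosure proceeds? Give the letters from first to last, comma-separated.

A, C, E, B, D

Effective dates after the stated exceptions: B relates back to January 20, 2018 (work commenced); E relates back to April 4, 2018 (work commenced).
A is an ad valorem tax lien and takes priority over every other lien.
Among the remaining liens, by effective date: B (January 20, 2018), E (April 4, 2018), C (December 25, 2018), D (April 21, 2019).
Because B would otherwise rank above C, the subordination swaps them.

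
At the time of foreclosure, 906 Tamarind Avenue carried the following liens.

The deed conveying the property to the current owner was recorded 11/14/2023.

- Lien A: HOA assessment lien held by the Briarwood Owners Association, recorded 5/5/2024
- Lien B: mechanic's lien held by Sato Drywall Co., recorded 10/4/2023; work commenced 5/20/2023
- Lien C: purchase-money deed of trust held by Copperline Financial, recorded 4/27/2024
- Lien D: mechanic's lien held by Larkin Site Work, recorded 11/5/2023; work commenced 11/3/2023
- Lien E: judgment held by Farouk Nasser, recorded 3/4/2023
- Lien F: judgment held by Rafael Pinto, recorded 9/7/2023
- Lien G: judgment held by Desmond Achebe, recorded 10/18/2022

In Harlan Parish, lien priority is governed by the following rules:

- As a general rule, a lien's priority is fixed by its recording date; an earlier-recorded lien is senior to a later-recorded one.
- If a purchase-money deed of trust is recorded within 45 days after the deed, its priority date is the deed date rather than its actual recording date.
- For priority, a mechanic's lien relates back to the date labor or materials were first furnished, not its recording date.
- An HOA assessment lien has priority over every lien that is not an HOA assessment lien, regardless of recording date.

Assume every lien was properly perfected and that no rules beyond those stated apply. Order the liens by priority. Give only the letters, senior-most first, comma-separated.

First, effective dates: B is treated as recorded 5/20/2023, the work-commencement date; C was recorded 165 days after the deed, outside the 45-day window, so it keeps its recording date; D's effective date is 11/3/2023, when work began.
A is an HOA assessment lien, so it outranks all other liens regardless of date.
Among the remaining liens, by effective date: G (10/18/2022), E (3/4/2023), B (5/20/2023), F (9/7/2023), D (11/3/2023), C (4/27/2024).

A, G, E, B, F, D, C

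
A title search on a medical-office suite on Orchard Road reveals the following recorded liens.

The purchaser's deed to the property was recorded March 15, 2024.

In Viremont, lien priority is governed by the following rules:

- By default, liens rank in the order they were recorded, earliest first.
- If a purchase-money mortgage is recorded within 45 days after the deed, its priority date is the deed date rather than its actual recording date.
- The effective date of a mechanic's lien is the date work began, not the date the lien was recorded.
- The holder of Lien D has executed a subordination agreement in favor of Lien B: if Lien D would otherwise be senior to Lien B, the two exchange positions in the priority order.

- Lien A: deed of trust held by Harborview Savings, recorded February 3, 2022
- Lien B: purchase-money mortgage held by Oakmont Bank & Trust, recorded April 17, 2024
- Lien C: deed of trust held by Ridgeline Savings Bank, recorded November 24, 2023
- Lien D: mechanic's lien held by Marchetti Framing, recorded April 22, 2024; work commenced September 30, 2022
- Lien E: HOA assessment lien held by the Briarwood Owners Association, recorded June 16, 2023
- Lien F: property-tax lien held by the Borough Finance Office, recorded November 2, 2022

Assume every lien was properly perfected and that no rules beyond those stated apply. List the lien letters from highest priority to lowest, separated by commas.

First, effective dates: B's effective date is the deed date, March 15, 2024; D is treated as recorded September 30, 2022, the work-commencement date.
By effective date: A (February 3, 2022), D (September 30, 2022), F (November 2, 2022), E (June 16, 2023), C (November 24, 2023), B (March 15, 2024).
D is senior to B before the subordination, so the two trade places.

A, B, F, E, C, D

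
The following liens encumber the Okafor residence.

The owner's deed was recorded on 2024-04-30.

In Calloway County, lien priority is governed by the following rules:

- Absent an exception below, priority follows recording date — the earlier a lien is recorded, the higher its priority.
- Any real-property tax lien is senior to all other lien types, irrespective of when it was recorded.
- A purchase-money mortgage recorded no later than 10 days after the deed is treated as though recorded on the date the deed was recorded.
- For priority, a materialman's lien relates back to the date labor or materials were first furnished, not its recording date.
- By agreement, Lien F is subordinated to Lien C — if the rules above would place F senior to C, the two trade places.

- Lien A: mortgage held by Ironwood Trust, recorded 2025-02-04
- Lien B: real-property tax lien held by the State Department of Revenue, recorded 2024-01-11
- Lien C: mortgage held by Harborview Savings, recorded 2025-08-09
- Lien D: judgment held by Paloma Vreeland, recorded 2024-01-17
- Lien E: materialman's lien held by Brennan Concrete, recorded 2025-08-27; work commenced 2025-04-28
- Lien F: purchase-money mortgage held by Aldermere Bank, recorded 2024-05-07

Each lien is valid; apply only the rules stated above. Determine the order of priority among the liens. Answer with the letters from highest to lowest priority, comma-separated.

Effective dates: E's effective date is 2025-04-28, when work began; F relates back to the deed date 2024-04-30.
B, as a real-property tax lien, has superpriority and ranks first.
Among the remaining liens, by effective date: D (2024-01-17), F (2024-04-30), A (2025-02-04), E (2025-04-28), C (2025-08-09).
F is senior to C before the subordination, so the two trade places.

B, D, C, A, E, F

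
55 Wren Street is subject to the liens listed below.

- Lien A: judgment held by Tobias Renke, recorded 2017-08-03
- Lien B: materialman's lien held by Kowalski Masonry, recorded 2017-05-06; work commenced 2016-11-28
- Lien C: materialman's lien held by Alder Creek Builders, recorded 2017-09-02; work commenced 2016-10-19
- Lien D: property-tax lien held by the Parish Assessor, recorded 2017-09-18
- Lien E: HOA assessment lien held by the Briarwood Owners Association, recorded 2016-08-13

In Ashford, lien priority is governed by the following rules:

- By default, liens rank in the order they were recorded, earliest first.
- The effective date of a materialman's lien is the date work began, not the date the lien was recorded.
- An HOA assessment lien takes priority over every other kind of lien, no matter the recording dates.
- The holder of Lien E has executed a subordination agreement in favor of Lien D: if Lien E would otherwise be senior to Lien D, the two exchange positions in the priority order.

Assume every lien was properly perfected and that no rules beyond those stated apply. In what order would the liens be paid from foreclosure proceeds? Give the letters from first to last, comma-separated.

D, C, B, A, E

Effective dates after the stated exceptions: B relates back to 2016-11-28 (work commenced); C relates back to 2016-10-19 (work commenced).
As an HOA assessment lien, E is senior to every other lien.
The other liens, earliest effective date first: C (2016-10-19), B (2016-11-28), A (2017-08-03), D (2017-09-18).
Because E would otherwise rank above D, the subordination swaps them.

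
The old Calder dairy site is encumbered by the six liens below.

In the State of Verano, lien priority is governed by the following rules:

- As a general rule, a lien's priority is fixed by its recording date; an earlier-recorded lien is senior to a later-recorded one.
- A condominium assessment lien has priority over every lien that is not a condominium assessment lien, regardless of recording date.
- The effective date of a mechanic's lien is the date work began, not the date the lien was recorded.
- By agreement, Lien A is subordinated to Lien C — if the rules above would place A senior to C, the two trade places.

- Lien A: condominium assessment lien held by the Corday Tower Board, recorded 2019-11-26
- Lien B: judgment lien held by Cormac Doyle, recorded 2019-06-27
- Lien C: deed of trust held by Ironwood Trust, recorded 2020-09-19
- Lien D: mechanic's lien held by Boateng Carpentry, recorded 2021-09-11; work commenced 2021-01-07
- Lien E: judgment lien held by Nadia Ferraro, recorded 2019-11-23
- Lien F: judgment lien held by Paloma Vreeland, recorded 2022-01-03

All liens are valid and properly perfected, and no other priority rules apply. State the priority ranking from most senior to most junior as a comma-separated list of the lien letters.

C, B, E, A, D, F

Effective dates after the stated exceptions: D's effective date is 2021-01-07, when work began.
A is a condominium assessment lien, so it outranks all other liens regardless of date.
The other liens, earliest effective date first: B (2019-06-27), E (2019-11-23), C (2020-09-19), D (2021-01-07), F (2022-01-03).
A is senior to C before the subordination, so the two trade places.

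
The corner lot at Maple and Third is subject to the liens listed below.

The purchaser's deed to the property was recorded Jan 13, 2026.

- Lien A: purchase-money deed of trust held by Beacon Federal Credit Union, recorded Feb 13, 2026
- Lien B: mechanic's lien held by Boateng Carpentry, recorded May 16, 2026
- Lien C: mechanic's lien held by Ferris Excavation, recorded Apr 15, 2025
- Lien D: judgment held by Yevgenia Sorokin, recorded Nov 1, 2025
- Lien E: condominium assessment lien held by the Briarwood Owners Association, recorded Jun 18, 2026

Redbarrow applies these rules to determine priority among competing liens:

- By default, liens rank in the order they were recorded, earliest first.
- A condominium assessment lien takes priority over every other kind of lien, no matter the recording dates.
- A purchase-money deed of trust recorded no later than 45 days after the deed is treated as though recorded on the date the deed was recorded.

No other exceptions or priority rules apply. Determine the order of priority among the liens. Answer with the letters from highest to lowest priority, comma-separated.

E, C, D, A, B

Effective dates after the stated exceptions: A relates back to the deed date Jan 13, 2026.
E is a condominium assessment lien, so it outranks all other liens regardless of date.
Ordering the rest by effective date: C (Apr 15, 2025), D (Nov 1, 2025), A (Jan 13, 2026), B (May 16, 2026).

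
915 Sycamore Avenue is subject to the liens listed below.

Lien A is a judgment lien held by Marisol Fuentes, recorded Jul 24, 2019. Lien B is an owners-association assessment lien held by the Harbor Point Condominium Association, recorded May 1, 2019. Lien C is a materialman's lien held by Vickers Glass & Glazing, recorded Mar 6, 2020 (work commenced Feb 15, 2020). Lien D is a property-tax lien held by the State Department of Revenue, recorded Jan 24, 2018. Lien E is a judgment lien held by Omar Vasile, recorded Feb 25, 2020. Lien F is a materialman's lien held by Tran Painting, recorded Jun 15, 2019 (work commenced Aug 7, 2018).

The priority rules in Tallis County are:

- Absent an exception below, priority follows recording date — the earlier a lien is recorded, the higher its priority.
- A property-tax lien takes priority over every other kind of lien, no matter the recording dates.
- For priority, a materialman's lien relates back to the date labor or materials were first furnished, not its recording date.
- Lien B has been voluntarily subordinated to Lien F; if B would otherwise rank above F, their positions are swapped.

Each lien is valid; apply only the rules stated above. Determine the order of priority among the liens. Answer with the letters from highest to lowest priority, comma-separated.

Effective dates: C's effective date is Feb 15, 2020, when work began; F relates back to Aug 7, 2018 (work commenced).
D is a property-tax lien, so it outranks all other liens regardless of date.
Remaining liens by effective date: F (Aug 7, 2018), B (May 1, 2019), A (Jul 24, 2019), C (Feb 15, 2020), E (Feb 25, 2020).
B already ranks below F; the subordination has no effect.

D, F, B, A, C, E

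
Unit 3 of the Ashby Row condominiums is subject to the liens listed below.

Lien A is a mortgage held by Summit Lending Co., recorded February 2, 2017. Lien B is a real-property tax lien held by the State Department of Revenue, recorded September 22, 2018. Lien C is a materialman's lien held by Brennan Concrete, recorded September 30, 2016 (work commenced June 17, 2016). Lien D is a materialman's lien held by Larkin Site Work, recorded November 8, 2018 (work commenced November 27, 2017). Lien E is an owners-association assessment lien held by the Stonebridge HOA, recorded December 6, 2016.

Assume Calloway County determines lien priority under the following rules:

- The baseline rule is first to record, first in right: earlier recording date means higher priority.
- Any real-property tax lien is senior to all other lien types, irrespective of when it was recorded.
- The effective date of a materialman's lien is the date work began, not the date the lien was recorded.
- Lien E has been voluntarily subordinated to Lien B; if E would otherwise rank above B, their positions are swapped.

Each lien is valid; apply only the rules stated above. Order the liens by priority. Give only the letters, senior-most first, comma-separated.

B, C, E, A, D

Effective dates after the stated exceptions: C is treated as recorded June 17, 2016, the work-commencement date; D's effective date is November 27, 2017, when work began.
B is a real-property tax lien and takes priority over every other lien.
Remaining liens by effective date: C (June 17, 2016), E (December 6, 2016), A (February 2, 2017), D (November 27, 2017).
E is already junior to B, so the subordination agreement changes nothing.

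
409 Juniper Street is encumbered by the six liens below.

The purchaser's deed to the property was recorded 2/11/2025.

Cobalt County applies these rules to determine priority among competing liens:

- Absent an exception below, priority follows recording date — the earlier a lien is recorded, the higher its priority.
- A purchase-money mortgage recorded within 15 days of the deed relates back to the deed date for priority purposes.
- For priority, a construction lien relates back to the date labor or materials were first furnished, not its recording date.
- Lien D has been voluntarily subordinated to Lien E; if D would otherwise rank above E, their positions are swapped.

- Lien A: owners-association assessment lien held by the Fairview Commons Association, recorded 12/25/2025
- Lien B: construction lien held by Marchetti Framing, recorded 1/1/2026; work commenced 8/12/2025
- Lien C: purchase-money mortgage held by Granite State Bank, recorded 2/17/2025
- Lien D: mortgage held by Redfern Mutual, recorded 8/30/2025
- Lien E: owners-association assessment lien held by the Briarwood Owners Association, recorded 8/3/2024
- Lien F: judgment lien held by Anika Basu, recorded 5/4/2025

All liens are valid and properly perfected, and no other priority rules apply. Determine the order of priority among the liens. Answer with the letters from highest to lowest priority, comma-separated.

E, C, F, B, D, A

Adjusting effective dates: B relates back to 8/12/2025 (work commenced); C relates back to the deed date 2/11/2025.
Ordering by effective date: E (8/3/2024), C (2/11/2025), F (5/4/2025), B (8/12/2025), D (8/30/2025), A (12/25/2025).
D is already junior to E, so the subordination agreement changes nothing.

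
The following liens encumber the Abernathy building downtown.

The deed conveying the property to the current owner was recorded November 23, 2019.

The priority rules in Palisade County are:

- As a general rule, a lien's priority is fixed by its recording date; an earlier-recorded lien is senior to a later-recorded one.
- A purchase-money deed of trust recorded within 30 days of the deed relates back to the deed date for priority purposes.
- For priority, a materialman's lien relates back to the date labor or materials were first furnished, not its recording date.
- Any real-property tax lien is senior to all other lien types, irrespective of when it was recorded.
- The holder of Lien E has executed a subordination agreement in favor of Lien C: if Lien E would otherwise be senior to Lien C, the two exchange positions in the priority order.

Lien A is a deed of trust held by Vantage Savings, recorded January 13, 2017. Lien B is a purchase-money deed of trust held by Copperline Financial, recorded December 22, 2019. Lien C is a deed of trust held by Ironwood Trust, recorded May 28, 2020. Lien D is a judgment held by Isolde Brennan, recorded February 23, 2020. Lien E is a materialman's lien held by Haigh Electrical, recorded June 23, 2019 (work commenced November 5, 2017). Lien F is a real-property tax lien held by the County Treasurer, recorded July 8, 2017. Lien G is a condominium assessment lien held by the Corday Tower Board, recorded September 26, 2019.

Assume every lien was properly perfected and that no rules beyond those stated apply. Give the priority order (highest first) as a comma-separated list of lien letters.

F, A, C, G, B, D, E

Adjusting effective dates: B's effective date is the deed date, November 23, 2019; E's effective date is November 5, 2017, when work began.
F is a real-property tax lien, so it outranks all other liens regardless of date.
Among the remaining liens, by effective date: A (January 13, 2017), E (November 5, 2017), G (September 26, 2019), B (November 23, 2019), D (February 23, 2020), C (May 28, 2020).
The subordination applies — E was senior to C — so E and C swap.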